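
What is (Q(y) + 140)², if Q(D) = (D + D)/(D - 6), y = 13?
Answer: 1012036/49 ≈ 20654.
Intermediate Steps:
Q(D) = 2*D/(-6 + D) (Q(D) = (2*D)/(-6 + D) = 2*D/(-6 + D))
(Q(y) + 140)² = (2*13/(-6 + 13) + 140)² = (2*13/7 + 140)² = (2*13*(⅐) + 140)² = (26/7 + 140)² = (1006/7)² = 1012036/49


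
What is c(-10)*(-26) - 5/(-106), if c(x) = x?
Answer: 27565/106 ≈ 260.05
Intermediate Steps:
c(-10)*(-26) - 5/(-106) = -10*(-26) - 5/(-106) = 260 - 5*(-1/106) = 260 + 5/106 = 27565/106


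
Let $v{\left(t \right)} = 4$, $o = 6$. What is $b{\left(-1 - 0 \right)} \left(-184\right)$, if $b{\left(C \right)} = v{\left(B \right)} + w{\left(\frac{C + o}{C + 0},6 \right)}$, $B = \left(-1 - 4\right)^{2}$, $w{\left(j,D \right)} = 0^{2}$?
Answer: $-736$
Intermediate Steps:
$w{\left(j,D \right)} = 0$
$B = 25$ ($B = \left(-5\right)^{2} = 25$)
$b{\left(C \right)} = 4$ ($b{\left(C \right)} = 4 + 0 = 4$)
$b{\left(-1 - 0 \right)} \left(-184\right) = 4 \left(-184\right) = -736$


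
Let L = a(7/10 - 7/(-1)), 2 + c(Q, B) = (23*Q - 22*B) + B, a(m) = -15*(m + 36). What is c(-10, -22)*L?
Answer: -150765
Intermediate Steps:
a(m) = -540 - 15*m (a(m) = -15*(36 + m) = -540 - 15*m)
c(Q, B) = -2 - 21*B + 23*Q (c(Q, B) = -2 + ((23*Q - 22*B) + B) = -2 + ((-22*B + 23*Q) + B) = -2 + (-21*B + 23*Q) = -2 - 21*B + 23*Q)
L = -1311/2 (L = -540 - 15*(7/10 - 7/(-1)) = -540 - 15*(7*(⅒) - 7*(-1)) = -540 - 15*(7/10 + 7) = -540 - 15*77/10 = -540 - 231/2 = -1311/2 ≈ -655.50)
c(-10, -22)*L = (-2 - 21*(-22) + 23*(-10))*(-1311/2) = (-2 + 462 - 230)*(-1311/2) = 230*(-1311/2) = -150765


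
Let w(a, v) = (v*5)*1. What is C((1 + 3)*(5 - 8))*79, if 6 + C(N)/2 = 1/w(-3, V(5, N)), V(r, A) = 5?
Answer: -23542/25 ≈ -941.68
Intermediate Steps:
w(a, v) = 5*v (w(a, v) = (5*v)*1 = 5*v)
C(N) = -298/25 (C(N) = -12 + 2/((5*5)) = -12 + 2/25 = -298/25)
C((1 + 3)*(5 - 8))*79 = -298/25*79 = -23542/25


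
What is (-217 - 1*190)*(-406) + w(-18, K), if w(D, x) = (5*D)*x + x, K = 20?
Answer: 163462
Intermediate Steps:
w(D, x) = x + 5*D*x (w(D, x) = 5*D*x + x = x + 5*D*x)
(-217 - 1*190)*(-406) + w(-18, K) = (-217 - 1*190)*(-406) + 20*(1 + 5*(-18)) = (-217 - 190)*(-406) + 20*(1 - 90) = -407*(-406) + 20*(-89) = 165242 - 1780 = 163462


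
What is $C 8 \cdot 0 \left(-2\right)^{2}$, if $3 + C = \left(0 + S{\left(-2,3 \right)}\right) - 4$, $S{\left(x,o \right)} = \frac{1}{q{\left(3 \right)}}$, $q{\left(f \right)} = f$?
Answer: $0$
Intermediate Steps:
$S{\left(x,o \right)} = \frac{1}{3}$
$C = - \frac{20}{3}$ ($C = -3 + \left(\left(0 + \frac{1}{3}\right) - 4\right) = -3 + \left(\frac{1}{3} - 4\right) = -3 - \frac{11}{3} = - \frac{20}{3} \approx -6.6667$)
$C 8 \cdot 0 \left(-2\right)^{2} = \left(- \frac{20}{3}\right) 8 \cdot 0 \left(-2\right)^{2} = \left(- \frac{160}{3}\right) 0 \cdot 4 = 0 \cdot 4 = 0$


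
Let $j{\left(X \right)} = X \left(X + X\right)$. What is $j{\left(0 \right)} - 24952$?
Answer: $-24952$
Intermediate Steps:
$j{\left(X \right)} = 2 X^{2}$ ($j{\left(X \right)} = X 2 X = 2 X^{2}$)
$j{\left(0 \right)} - 24952 = 2 \cdot 0^{2} - 24952 = 2 \cdot 0 - 24952 = 0 - 24952 = -24952$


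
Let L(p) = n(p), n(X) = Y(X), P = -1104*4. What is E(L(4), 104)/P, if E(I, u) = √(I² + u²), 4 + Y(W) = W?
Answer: -13/552 ≈ -0.023551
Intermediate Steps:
P = -4416
Y(W) = -4 + W
n(X) = -4 + X
L(p) = -4 + p
E(L(4), 104)/P = √((-4 + 4)² + 104²)/(-4416) = √(0² + 10816)*(-1/4416) = √(0 + 10816)*(-1/4416) = √10816*(-1/4416) = 104*(-1/4416) = -13/552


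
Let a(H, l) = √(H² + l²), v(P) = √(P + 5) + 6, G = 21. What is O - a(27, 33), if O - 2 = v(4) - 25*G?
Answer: -514 - 3*√202 ≈ -556.64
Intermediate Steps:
v(P) = 6 + √(5 + P) (v(P) = √(5 + P) + 6 = 6 + √(5 + P))
O = -514 (O = 2 + ((6 + √(5 + 4)) - 25*21) = 2 + ((6 + √9) - 525) = 2 + ((6 + 3) - 525) = 2 + (9 - 525) = 2 - 516 = -514)
O - a(27, 33) = -514 - √(27² + 33²) = -514 - √(729 + 1089) = -514 - √1818 = -514 - 3*√202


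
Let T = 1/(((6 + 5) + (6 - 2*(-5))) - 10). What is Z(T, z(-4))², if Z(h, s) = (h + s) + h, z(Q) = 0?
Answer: 4/289 ≈ 0.013841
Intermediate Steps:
T = 1/17 (T = 1/((11 + (6 + 10)) - 10) = 1/((11 + 16) - 10) = 1/(27 - 10) = 1/17 ≈ 0.058824)
Z(h, s) = s + 2*h
Z(T, z(-4))² = (0 + 2*(1/17))² = (0 + 2/17)² = (2/17)² = 4/289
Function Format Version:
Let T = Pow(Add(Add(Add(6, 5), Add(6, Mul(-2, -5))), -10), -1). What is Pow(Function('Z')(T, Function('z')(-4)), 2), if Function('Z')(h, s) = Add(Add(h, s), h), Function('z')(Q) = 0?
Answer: Rational(4, 289) ≈ 0.013841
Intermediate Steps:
T = Rational(1, 17) (T = Pow(Add(Add(11, Add(6, 10)), -10), -1) = Pow(Add(Add(11, 16), -10), -1) = Pow(Add(27, -10), -1) = Pow(17, -1) = Rational(1, 17) ≈ 0.058824)
Function('Z')(h, s) = Add(s, Mul(2, h))
Pow(Function('Z')(T, Function('z')(-4)), 2) = Pow(Add(0, Mul(2, Rational(1, 17))), 2) = Pow(Add(0, Rational(2, 17)), 2) = Pow(Rational(2, 17), 2) = Rational(4, 289)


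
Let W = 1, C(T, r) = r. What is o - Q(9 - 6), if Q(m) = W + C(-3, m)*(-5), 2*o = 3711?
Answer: 3739/2 ≈ 1869.5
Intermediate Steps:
o = 3711/2 (o = (½)*3711 = 3711/2 ≈ 1855.5)
Q(m) = 1 - 5*m (Q(m) = 1 + m*(-5) = 1 - 5*m)
o - Q(9 - 6) = 3711/2 - (1 - 5*(9 - 6)) = 3711/2 - (1 - 5*3) = 3711/2 - (1 - 15) = 3711/2 - 1*(-14) = 3711/2 + 14 = 3739/2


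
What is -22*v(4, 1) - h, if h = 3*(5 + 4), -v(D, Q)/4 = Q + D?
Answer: 413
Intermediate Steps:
v(D, Q) = -4*D - 4*Q (v(D, Q) = -4*(Q + D) = -4*(D + Q) = -4*D - 4*Q)
h = 27 (h = 3*9 = 27)
-22*v(4, 1) - h = -22*(-4*4 - 4*1) - 1*27 = -22*(-16 - 4) - 27 = -22*(-20) - 27 = 440 - 27 = 413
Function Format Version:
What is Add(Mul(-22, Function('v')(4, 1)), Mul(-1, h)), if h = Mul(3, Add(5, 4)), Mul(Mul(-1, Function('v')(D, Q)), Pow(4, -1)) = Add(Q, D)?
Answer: 413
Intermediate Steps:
Function('v')(D, Q) = Add(Mul(-4, D), Mul(-4, Q)) (Function('v')(D, Q) = Mul(-4, Add(Q, D)) = Mul(-4, Add(D, Q)) = Add(Mul(-4, D), Mul(-4, Q)))
h = 27 (h = Mul(3, 9) = 27)
Add(Mul(-22, Function('v')(4, 1)), Mul(-1, h)) = Add(Mul(-22, Add(Mul(-4, 4), Mul(-4, 1))), Mul(-1, 27)) = Add(Mul(-22, Add(-16, -4)), -27) = Add(Mul(-22, -20), -27) = Add(440, -27) = 413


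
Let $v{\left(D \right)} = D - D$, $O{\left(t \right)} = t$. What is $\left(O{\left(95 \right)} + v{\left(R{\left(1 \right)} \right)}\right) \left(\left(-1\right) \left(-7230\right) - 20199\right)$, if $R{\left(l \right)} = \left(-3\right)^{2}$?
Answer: $-1232055$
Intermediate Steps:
$R{\left(l \right)} = 9$
$v{\left(D \right)} = 0$
$\left(O{\left(95 \right)} + v{\left(R{\left(1 \right)} \right)}\right) \left(\left(-1\right) \left(-7230\right) - 20199\right) = \left(95 + 0\right) \left(\left(-1\right) \left(-7230\right) - 20199\right) = 95 \left(7230 - 20199\right) = 95 \left(-12969\right) = -1232055$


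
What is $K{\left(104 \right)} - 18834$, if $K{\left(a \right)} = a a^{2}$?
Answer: $1106030$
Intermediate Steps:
$K{\left(a \right)} = a^{3}$
$K{\left(104 \right)} - 18834 = 104^{3} - 18834 = 1124864 - 18834 = 1106030$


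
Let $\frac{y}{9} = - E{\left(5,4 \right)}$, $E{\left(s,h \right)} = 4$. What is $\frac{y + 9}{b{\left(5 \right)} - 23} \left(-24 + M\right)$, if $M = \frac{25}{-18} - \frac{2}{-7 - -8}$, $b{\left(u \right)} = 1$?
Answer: $- \frac{1479}{44} \approx -33.614$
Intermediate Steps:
$y = -36$ ($y = 9 \left(\left(-1\right) 4\right) = 9 \left(-4\right) = -36$)
$M = - \frac{61}{18}$ ($M = 25 \left(- \frac{1}{18}\right) - \frac{2}{-7 + 8} = - \frac{25}{18} - \frac{2}{1} = - \frac{25}{18} - 2 = - \frac{61}{18} \approx -3.3889$)
$\frac{y + 9}{b{\left(5 \right)} - 23} \left(-24 + M\right) = \frac{-36 + 9}{1 - 23} \left(-24 - \frac{61}{18}\right) = - \frac{27}{-22} \left(- \frac{493}{18}\right) = \left(-27\right) \left(- \frac{1}{22}\right) \left(- \frac{493}{18}\right) = \frac{27}{22} \left(- \frac{493}{18}\right) = - \frac{1479}{44}$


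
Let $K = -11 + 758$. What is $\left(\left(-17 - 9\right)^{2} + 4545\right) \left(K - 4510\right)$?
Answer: $-19646623$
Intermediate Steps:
$K = 747$
$\left(\left(-17 - 9\right)^{2} + 4545\right) \left(K - 4510\right) = \left(\left(-17 - 9\right)^{2} + 4545\right) \left(747 - 4510\right) = \left(\left(-26\right)^{2} + 4545\right) \left(-3763\right) = \left(676 + 4545\right) \left(-3763\right) = 5221 \left(-3763\right) = -19646623$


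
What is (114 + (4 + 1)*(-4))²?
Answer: 8836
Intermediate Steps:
(114 + (4 + 1)*(-4))² = (114 + 5*(-4))² = (114 - 20)² = 94² = 8836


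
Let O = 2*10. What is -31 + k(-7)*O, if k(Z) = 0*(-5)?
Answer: -31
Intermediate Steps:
O = 20
k(Z) = 0
-31 + k(-7)*O = -31 + 0*20 = -31 + 0 = -31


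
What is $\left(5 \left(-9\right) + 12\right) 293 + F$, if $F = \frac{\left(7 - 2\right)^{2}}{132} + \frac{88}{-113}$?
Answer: $- \frac{144231595}{14916} \approx -9669.6$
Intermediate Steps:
$F = - \frac{8791}{14916}$ ($F = 5^{2} \cdot \frac{1}{132} + 88 \left(- \frac{1}{113}\right) = 25 \cdot \frac{1}{132} - \frac{88}{113} = \frac{25}{132} - \frac{88}{113} = - \frac{8791}{14916} \approx -0.58937$)
$\left(5 \left(-9\right) + 12\right) 293 + F = \left(5 \left(-9\right) + 12\right) 293 - \frac{8791}{14916} = \left(-45 + 12\right) 293 - \frac{8791}{14916} = \left(-33\right) 293 - \frac{8791}{14916} = -9669 - \frac{8791}{14916} = - \frac{144231595}{14916}$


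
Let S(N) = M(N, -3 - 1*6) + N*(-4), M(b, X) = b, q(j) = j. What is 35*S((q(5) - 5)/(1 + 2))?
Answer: 0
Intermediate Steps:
S(N) = -3*N (S(N) = N + N*(-4) = N - 4*N = -3*N)
35*S((q(5) - 5)/(1 + 2)) = 35*(-3*(5 - 5)/(1 + 2)) = 35*(-0/3) = 35*(-3*0) = 35*0 = 0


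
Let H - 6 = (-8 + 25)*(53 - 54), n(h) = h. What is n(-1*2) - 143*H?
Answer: 1571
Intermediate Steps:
H = -11 (H = 6 + (-8 + 25)*(53 - 54) = 6 + 17*(-1) = 6 - 17 = -11)
n(-1*2) - 143*H = -1*2 - 143*(-11) = -2 + 1573 = 1571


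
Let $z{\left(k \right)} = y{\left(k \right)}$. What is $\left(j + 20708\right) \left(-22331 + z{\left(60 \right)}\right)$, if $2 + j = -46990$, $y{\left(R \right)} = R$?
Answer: $585370964$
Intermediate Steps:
$z{\left(k \right)} = k$
$j = -46992$ ($j = -2 - 46990 = -46992$)
$\left(j + 20708\right) \left(-22331 + z{\left(60 \right)}\right) = \left(-46992 + 20708\right) \left(-22331 + 60\right) = \left(-26284\right) \left(-22271\right) = 585370964$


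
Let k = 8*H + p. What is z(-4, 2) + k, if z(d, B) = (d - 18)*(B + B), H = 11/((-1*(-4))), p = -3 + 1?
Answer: -68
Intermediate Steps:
p = -2
H = 11/4 ≈ 2.7500
z(d, B) = 2*B*(-18 + d) (z(d, B) = (-18 + d)*(2*B) = 2*B*(-18 + d))
k = 20 (k = 8*(11/4) - 2 = 22 - 2 = 20)
z(-4, 2) + k = 2*2*(-18 - 4) + 20 = 2*2*(-22) + 20 = -88 + 20 = -68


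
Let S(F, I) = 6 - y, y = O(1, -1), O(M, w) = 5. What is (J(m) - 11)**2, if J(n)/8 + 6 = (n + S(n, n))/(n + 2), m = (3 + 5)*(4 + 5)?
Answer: 3575881/1369 ≈ 2612.0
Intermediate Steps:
y = 5
m = 72 (m = 8*9 = 72)
S(F, I) = 1 (S(F, I) = 6 - 1*5 = 6 - 5 = 1)
J(n) = -48 + 8*(1 + n)/(2 + n) (J(n) = -48 + 8*((n + 1)/(n + 2)) = -48 + 8*((1 + n)/(2 + n)) = -48 + 8*(1 + n)/(2 + n))
(J(m) - 11)**2 = (8*(-11 - 5*72)/(2 + 72) - 11)**2 = (8*(-11 - 360)/74 - 11)**2 = (8*(1/74)*(-371) - 11)**2 = (-1484/37 - 11)**2 = (-1891/37)**2 = 3575881/1369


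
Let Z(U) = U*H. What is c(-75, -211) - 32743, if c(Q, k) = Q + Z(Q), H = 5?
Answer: -33193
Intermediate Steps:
Z(U) = 5*U (Z(U) = U*5 = 5*U)
c(Q, k) = 6*Q (c(Q, k) = Q + 5*Q = 6*Q)
c(-75, -211) - 32743 = 6*(-75) - 32743 = -450 - 32743 = -33193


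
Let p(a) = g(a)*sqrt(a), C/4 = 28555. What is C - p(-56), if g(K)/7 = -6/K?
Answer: 114220 - 3*I*sqrt(14)/2 ≈ 1.1422e+5 - 5.6125*I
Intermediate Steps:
g(K) = -42/K (g(K) = 7*(-6/K) = -42/K)
C = 114220 (C = 4*28555 = 114220)
p(a) = -42/sqrt(a) (p(a) = (-42/a)*sqrt(a) = -42/sqrt(a))
C - p(-56) = 114220 - (-42)/sqrt(-56) = 114220 - (-42)*(-I*sqrt(14)/28) = 114220 - 3*I*sqrt(14)/2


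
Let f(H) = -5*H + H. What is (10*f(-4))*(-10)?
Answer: -1600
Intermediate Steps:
f(H) = -4*H
(10*f(-4))*(-10) = (10*(-4*(-4)))*(-10) = (10*16)*(-10) = 160*(-10) = -1600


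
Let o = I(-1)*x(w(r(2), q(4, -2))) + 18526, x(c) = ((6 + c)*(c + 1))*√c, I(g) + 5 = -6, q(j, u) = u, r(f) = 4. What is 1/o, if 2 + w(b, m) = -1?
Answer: 9263/171612872 - 33*I*√3/171612872 ≈ 5.3976e-5 - 3.3306e-7*I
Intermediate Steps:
w(b, m) = -3 (w(b, m) = -2 - 1 = -3)
I(g) = -11 (I(g) = -5 - 6 = -11)
x(c) = √c*(1 + c)*(6 + c) (x(c) = ((6 + c)*(1 + c))*√c = ((1 + c)*(6 + c))*√c = √c*(1 + c)*(6 + c))
o = 18526 + 66*I*√3 (o = -11*√(-3)*(6 + (-3)² + 7*(-3)) + 18526 = -11*I*√3*(6 + 9 - 21) + 18526 = -11*I*√3*(-6) + 18526 = -(-66)*I*√3 + 18526 = 66*I*√3 + 18526 = 18526 + 66*I*√3 ≈ 18526.0 + 114.32*I)
1/o = 1/(18526 + 66*I*√3)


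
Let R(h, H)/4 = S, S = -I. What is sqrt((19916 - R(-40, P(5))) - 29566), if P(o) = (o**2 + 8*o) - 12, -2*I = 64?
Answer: I*sqrt(9778) ≈ 98.884*I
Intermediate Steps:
I = -32 (I = -1/2*64 = -32)
S = 32 (S = -1*(-32) = 32)
P(o) = -12 + o**2 + 8*o
R(h, H) = 128 (R(h, H) = 4*32 = 128)
sqrt((19916 - R(-40, P(5))) - 29566) = sqrt((19916 - 1*128) - 29566) = sqrt((19916 - 128) - 29566) = sqrt(19788 - 29566) = sqrt(-9778) = I*sqrt(9778)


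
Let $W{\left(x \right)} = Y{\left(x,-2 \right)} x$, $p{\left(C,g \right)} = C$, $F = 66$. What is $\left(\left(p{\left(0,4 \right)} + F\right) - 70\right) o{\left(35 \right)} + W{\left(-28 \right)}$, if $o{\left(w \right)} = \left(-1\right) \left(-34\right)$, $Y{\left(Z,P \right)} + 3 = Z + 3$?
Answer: $648$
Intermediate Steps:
$Y{\left(Z,P \right)} = Z$ ($Y{\left(Z,P \right)} = -3 + \left(Z + 3\right) = -3 + \left(3 + Z\right) = Z$)
$W{\left(x \right)} = x^{2}$ ($W{\left(x \right)} = x x = x^{2}$)
$o{\left(w \right)} = 34$
$\left(\left(p{\left(0,4 \right)} + F\right) - 70\right) o{\left(35 \right)} + W{\left(-28 \right)} = \left(\left(0 + 66\right) - 70\right) 34 + \left(-28\right)^{2} = \left(66 - 70\right) 34 + 784 = \left(-4\right) 34 + 784 = -136 + 784 = 648$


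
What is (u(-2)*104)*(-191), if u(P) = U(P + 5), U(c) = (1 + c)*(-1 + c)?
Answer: -158912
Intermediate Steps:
u(P) = -1 + (5 + P)**2 (u(P) = -1 + (P + 5)**2 = -1 + (5 + P)**2)
(u(-2)*104)*(-191) = ((-1 + (5 - 2)**2)*104)*(-191) = ((-1 + 3**2)*104)*(-191) = ((-1 + 9)*104)*(-191) = (8*104)*(-191) = 832*(-191) = -158912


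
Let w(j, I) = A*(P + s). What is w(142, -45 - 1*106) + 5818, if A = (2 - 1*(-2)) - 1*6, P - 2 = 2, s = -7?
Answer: 5824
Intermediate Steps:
P = 4 (P = 2 + 2 = 4)
A = -2 (A = (2 + 2) - 6 = 4 - 6 = -2)
w(j, I) = 6 (w(j, I) = -2*(4 - 7) = -2*(-3) = 6)
w(142, -45 - 1*106) + 5818 = 6 + 5818 = 5824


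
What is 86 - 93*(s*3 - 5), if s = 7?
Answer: -1402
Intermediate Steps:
86 - 93*(s*3 - 5) = 86 - 93*(7*3 - 5) = 86 - 93*(21 - 5) = 86 - 93*16 = 86 - 1488 = -1402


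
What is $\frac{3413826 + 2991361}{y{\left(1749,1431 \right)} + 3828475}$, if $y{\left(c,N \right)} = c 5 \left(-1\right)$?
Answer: $\frac{6405187}{3819730} \approx 1.6769$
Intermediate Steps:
$y{\left(c,N \right)} = - 5 c$ ($y{\left(c,N \right)} = 5 c \left(-1\right) = - 5 c$)
$\frac{3413826 + 2991361}{y{\left(1749,1431 \right)} + 3828475} = \frac{3413826 + 2991361}{\left(-5\right) 1749 + 3828475} = \frac{6405187}{-8745 + 3828475} = \frac{6405187}{3819730}$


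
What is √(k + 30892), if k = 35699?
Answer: 21*√151 ≈ 258.05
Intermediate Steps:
√(k + 30892) = √(35699 + 30892) = √66591 = 21*√151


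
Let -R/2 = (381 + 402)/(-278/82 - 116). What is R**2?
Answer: 4122410436/23961025 ≈ 172.05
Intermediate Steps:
R = 64206/4895 (R = -2*(381 + 402)/(-278/82 - 116) = -1566/(-278*1/82 - 116) = -1566/(-139/41 - 116) = -1566/(-4895/41) = -1566*(-41)/4895 = -2*(-32103/4895) = 64206/4895 ≈ 13.117)
R**2 = (64206/4895)**2 = 4122410436/23961025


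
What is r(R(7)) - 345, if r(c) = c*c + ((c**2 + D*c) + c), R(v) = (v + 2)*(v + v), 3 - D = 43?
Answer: 26493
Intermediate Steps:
D = -40 (D = 3 - 1*43 = 3 - 43 = -40)
R(v) = 2*v*(2 + v) (R(v) = (2 + v)*(2*v) = 2*v*(2 + v))
r(c) = -39*c + 2*c**2 (r(c) = c*c + ((c**2 - 40*c) + c) = c**2 + (c**2 - 39*c) = -39*c + 2*c**2)
r(R(7)) - 345 = (2*7*(2 + 7))*(-39 + 2*(2*7*(2 + 7))) - 345 = (2*7*9)*(-39 + 2*(2*7*9)) - 345 = 126*(-39 + 2*126) - 345 = 126*(-39 + 252) - 345 = 126*213 - 345 = 26838 - 345 = 26493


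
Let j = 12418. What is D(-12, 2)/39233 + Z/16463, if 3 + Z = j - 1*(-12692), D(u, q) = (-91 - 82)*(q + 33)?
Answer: 885339466/645892879 ≈ 1.3707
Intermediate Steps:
D(u, q) = -5709 - 173*q (D(u, q) = -173*(33 + q) = -5709 - 173*q)
Z = 25107 (Z = -3 + (12418 - 1*(-12692)) = -3 + (12418 + 12692) = -3 + 25110 = 25107)
D(-12, 2)/39233 + Z/16463 = (-5709 - 173*2)/39233 + 25107/16463 = (-5709 - 346)*(1/39233) + 25107*(1/16463) = -6055*1/39233 + 25107/16463 = -6055/39233 + 25107/16463 = 885339466/645892879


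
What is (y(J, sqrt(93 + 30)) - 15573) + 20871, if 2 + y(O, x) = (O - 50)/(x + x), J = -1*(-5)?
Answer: 5296 - 15*sqrt(123)/82 ≈ 5294.0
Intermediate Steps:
J = 5
y(O, x) = -2 + (-50 + O)/(2*x) (y(O, x) = -2 + (O - 50)/(x + x) = -2 + (-50 + O)/((2*x)) = -2 + (-50 + O)*(1/(2*x)) = -2 + (-50 + O)/(2*x))
(y(J, sqrt(93 + 30)) - 15573) + 20871 = ((-50 + 5 - 4*sqrt(93 + 30))/(2*(sqrt(93 + 30))) - 15573) + 20871 = ((-50 + 5 - 4*sqrt(123))/(2*(sqrt(123))) - 15573) + 20871 = ((sqrt(123)/123)*(-45 - 4*sqrt(123))/2 - 15573) + 20871 = (sqrt(123)*(-45 - 4*sqrt(123))/246 - 15573) + 20871 = (-15573 + sqrt(123)*(-45 - 4*sqrt(123))/246) + 20871 = 5298 + sqrt(123)*(-45 - 4*sqrt(123))/246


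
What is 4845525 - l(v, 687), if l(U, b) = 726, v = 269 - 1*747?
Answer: 4844799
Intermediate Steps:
v = -478 (v = 269 - 747 = -478)
4845525 - l(v, 687) = 4845525 - 1*726 = 4845525 - 726 = 4844799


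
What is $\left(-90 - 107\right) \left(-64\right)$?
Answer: $12608$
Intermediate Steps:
$\left(-90 - 107\right) \left(-64\right) = \left(-197\right) \left(-64\right) = 12608$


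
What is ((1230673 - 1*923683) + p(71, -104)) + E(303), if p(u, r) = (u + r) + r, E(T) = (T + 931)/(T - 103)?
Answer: 30685917/100 ≈ 3.0686e+5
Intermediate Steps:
E(T) = (931 + T)/(-103 + T)
p(u, r) = u + 2*r (p(u, r) = (r + u) + r = u + 2*r)
((1230673 - 1*923683) + p(71, -104)) + E(303) = ((1230673 - 1*923683) + (71 + 2*(-104))) + (931 + 303)/(-103 + 303) = ((1230673 - 923683) + (71 - 208)) + 1234/200 = (306990 - 137) + (1/200)*1234 = 306853 + 617/100 = 30685917/100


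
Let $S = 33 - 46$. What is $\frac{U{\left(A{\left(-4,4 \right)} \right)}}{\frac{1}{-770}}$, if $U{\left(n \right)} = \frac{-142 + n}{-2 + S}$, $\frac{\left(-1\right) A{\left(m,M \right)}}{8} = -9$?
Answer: $- \frac{10780}{3} \approx -3593.3$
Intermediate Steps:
$A{\left(m,M \right)} = 72$ ($A{\left(m,M \right)} = \left(-8\right) \left(-9\right) = 72$)
$S = -13$ ($S = 33 - 46 = -13$)
$U{\left(n \right)} = \frac{142}{15} - \frac{n}{15}$ ($U{\left(n \right)} = \frac{-142 + n}{-2 - 13} = \frac{-142 + n}{-15} = \left(-142 + n\right) \left(- \frac{1}{15}\right) = \frac{142}{15} - \frac{n}{15}$)
$\frac{U{\left(A{\left(-4,4 \right)} \right)}}{\frac{1}{-770}} = \frac{\frac{142}{15} - \frac{24}{5}}{\frac{1}{-770}} = \frac{\frac{142}{15} - \frac{24}{5}}{- \frac{1}{770}} = \frac{14}{3} \left(-770\right) = - \frac{10780}{3}$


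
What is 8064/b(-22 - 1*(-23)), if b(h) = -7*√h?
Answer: -1152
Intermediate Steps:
8064/b(-22 - 1*(-23)) = 8064/((-7*√(-22 - 1*(-23)))) = 8064/((-7*√(-22 + 23))) = 8064/((-7*√1)) = 8064/((-7*1)) = 8064/(-7) = 8064*(-⅐) = -1152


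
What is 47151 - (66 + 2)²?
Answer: 42527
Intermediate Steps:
47151 - (66 + 2)² = 47151 - 1*68² = 47151 - 1*4624 = 47151 - 4624 = 42527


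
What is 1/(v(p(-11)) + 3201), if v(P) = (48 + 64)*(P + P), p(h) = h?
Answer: 1/737 ≈ 0.0013569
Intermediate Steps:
v(P) = 224*P (v(P) = 112*(2*P) = 224*P)
1/(v(p(-11)) + 3201) = 1/(224*(-11) + 3201) = 1/(-2464 + 3201) = 1/737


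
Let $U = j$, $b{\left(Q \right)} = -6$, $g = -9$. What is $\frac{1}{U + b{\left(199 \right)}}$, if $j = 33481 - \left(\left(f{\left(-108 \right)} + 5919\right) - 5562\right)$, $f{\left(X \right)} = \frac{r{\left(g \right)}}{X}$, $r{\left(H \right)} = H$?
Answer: $\frac{12}{397415} \approx 3.0195 \cdot 10^{-5}$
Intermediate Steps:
$f{\left(X \right)} = - \frac{9}{X}$
$j = \frac{397487}{12}$ ($j = 33481 - \left(\left(- \frac{9}{-108} + 5919\right) - 5562\right) = 33481 - \left(\left(\left(-9\right) \left(- \frac{1}{108}\right) + 5919\right) - 5562\right) = 33481 - \left(\left(\frac{1}{12} + 5919\right) - 5562\right) = 33481 - \left(\frac{71029}{12} - 5562\right) = 33481 - \frac{4285}{12} = \frac{397487}{12} \approx 33124.0$)
$U = \frac{397487}{12} \approx 33124.0$
$\frac{1}{U + b{\left(199 \right)}} = \frac{1}{\frac{397487}{12} - 6} = \frac{1}{\frac{397415}{12}} = \frac{12}{397415}$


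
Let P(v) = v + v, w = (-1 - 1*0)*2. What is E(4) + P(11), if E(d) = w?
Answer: 20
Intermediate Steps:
w = -2 (w = (-1 + 0)*2 = -1*2 = -2)
E(d) = -2
P(v) = 2*v
E(4) + P(11) = -2 + 2*11 = -2 + 22 = 20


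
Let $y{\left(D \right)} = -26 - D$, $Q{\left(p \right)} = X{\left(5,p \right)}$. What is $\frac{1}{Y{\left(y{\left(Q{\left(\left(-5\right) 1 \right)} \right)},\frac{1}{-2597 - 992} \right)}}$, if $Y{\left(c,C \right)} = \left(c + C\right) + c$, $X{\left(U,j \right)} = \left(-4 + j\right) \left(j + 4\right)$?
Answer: $- \frac{3589}{251231} \approx -0.014286$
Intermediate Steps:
$X{\left(U,j \right)} = \left(-4 + j\right) \left(4 + j\right)$
$Q{\left(p \right)} = -16 + p^{2}$
$Y{\left(c,C \right)} = C + 2 c$ ($Y{\left(c,C \right)} = \left(C + c\right) + c = C + 2 c$)
$\frac{1}{Y{\left(y{\left(Q{\left(\left(-5\right) 1 \right)} \right)},\frac{1}{-2597 - 992} \right)}} = \frac{1}{\frac{1}{-2597 - 992} + 2 \left(-26 - \left(-16 + \left(\left(-5\right) 1\right)^{2}\right)\right)} = \frac{1}{\frac{1}{-3589} + 2 \left(-26 - \left(-16 + \left(-5\right)^{2}\right)\right)} = \frac{1}{- \frac{1}{3589} + 2 \left(-26 - \left(-16 + 25\right)\right)} = \frac{1}{- \frac{1}{3589} + 2 \left(-26 - 9\right)} = \frac{1}{- \frac{1}{3589} + 2 \left(-35\right)} = \frac{1}{- \frac{1}{3589} - 70} = \frac{1}{- \frac{251231}{3589}} = - \frac{3589}{251231}$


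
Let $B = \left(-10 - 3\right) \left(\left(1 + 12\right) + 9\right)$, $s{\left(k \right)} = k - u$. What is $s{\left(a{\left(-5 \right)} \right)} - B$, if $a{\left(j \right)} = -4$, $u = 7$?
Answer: $275$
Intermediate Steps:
$s{\left(k \right)} = -7 + k$ ($s{\left(k \right)} = k - 7 = -7 + k$)
$B = -286$ ($B = \left(-10 + \left(-17 + 14\right)\right) \left(13 + 9\right) = \left(-10 - 3\right) 22 = \left(-13\right) 22 = -286$)
$s{\left(a{\left(-5 \right)} \right)} - B = \left(-7 - 4\right) - -286 = -11 + 286 = 275$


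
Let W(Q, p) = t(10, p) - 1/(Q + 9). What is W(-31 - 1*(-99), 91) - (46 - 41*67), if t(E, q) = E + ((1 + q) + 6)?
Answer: 216292/77 ≈ 2809.0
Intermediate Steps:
t(E, q) = 7 + E + q (t(E, q) = E + (7 + q) = 7 + E + q)
W(Q, p) = 17 + p - 1/(9 + Q) (W(Q, p) = (7 + 10 + p) - 1/(Q + 9) = (17 + p) - 1/(9 + Q) = 17 + p - 1/(9 + Q))
W(-31 - 1*(-99), 91) - (46 - 41*67) = (152 + 9*91 + (-31 - 1*(-99))*(17 + 91))/(9 + (-31 - 1*(-99))) - (46 - 41*67) = (152 + 819 + (-31 + 99)*108)/(9 + (-31 + 99)) - (46 - 2747) = (152 + 819 + 68*108)/(9 + 68) - 1*(-2701) = (152 + 819 + 7344)/77 + 2701 = (1/77)*8315 + 2701 = 8315/77 + 2701 = 216292/77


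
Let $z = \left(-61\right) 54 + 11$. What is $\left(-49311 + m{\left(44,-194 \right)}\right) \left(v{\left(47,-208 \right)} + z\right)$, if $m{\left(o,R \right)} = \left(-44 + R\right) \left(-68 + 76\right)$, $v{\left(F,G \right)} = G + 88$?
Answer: $174284645$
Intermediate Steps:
$v{\left(F,G \right)} = 88 + G$
$z = -3283$ ($z = -3294 + 11 = -3283$)
$m{\left(o,R \right)} = -352 + 8 R$ ($m{\left(o,R \right)} = \left(-44 + R\right) 8 = -352 + 8 R$)
$\left(-49311 + m{\left(44,-194 \right)}\right) \left(v{\left(47,-208 \right)} + z\right) = \left(-49311 + \left(-352 + 8 \left(-194\right)\right)\right) \left(\left(88 - 208\right) - 3283\right) = \left(-49311 - 1904\right) \left(-120 - 3283\right) = \left(-49311 - 1904\right) \left(-3403\right) = \left(-51215\right) \left(-3403\right) = 174284645$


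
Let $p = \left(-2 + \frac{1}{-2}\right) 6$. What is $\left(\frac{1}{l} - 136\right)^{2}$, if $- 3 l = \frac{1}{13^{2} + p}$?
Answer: $357604$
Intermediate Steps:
$p = -15$ ($p = \left(-2 - \frac{1}{2}\right) 6 = \left(- \frac{5}{2}\right) 6 = -15$)
$l = - \frac{1}{462}$ ($l = - \frac{1}{3 \left(13^{2} - 15\right)} = - \frac{1}{3 \left(169 - 15\right)} = - \frac{1}{3 \cdot 154} = \left(- \frac{1}{3}\right) \frac{1}{154} = - \frac{1}{462} \approx -0.0021645$)
$\left(\frac{1}{l} - 136\right)^{2} = \left(\frac{1}{- \frac{1}{462}} - 136\right)^{2} = \left(-462 - 136\right)^{2} = \left(-598\right)^{2} = 357604$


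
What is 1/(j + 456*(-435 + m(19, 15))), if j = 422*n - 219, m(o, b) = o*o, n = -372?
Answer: -1/190947 ≈ -5.2371e-6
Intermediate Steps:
m(o, b) = o**2
j = -157203 (j = 422*(-372) - 219 = -156984 - 219 = -157203)
1/(j + 456*(-435 + m(19, 15))) = 1/(-157203 + 456*(-435 + 19**2)) = 1/(-157203 + 456*(-435 + 361)) = 1/(-157203 + 456*(-74)) = 1/(-157203 - 33744) = 1/(-190947) = -1/190947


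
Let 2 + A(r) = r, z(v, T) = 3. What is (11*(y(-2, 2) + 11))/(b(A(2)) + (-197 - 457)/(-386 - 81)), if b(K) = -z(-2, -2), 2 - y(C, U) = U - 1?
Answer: -20548/249 ≈ -82.522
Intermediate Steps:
y(C, U) = 3 - U (y(C, U) = 2 - (U - 1) = 2 - (-1 + U) = 2 + (1 - U) = 3 - U)
A(r) = -2 + r
b(K) = -3 (b(K) = -1*3 = -3)
(11*(y(-2, 2) + 11))/(b(A(2)) + (-197 - 457)/(-386 - 81)) = (11*((3 - 1*2) + 11))/(-3 + (-197 - 457)/(-386 - 81)) = (11*((3 - 2) + 11))/(-3 - 654/(-467)) = (11*(1 + 11))/(-3 - 654*(-1/467)) = (11*12)/(-3 + 654/467) = 132/(-747/467) = -467/747*132 = -20548/249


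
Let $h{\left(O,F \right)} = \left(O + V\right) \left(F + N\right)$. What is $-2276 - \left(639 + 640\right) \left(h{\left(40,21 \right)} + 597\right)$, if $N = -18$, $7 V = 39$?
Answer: $- \frac{6584876}{7} \approx -9.407 \cdot 10^{5}$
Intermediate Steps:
$V = \frac{39}{7}$ ($V = \frac{1}{7} \cdot 39 = \frac{39}{7} \approx 5.5714$)
$h{\left(O,F \right)} = \left(-18 + F\right) \left(\frac{39}{7} + O\right)$ ($h{\left(O,F \right)} = \left(O + \frac{39}{7}\right) \left(F - 18\right) = \left(\frac{39}{7} + O\right) \left(-18 + F\right) = \left(-18 + F\right) \left(\frac{39}{7} + O\right)$)
$-2276 - \left(639 + 640\right) \left(h{\left(40,21 \right)} + 597\right) = -2276 - \left(639 + 640\right) \left(\left(- \frac{702}{7} - 720 + \frac{39}{7} \cdot 21 + 21 \cdot 40\right) + 597\right) = -2276 - 1279 \left(\left(- \frac{702}{7} - 720 + 117 + 840\right) + 597\right) = -2276 - 1279 \left(\frac{957}{7} + 597\right) = -2276 - 1279 \cdot \frac{5136}{7} = -2276 - \frac{6568944}{7} = - \frac{6584876}{7}$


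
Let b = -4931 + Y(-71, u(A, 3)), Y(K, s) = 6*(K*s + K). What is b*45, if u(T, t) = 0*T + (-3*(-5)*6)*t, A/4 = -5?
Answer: -5416965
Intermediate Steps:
A = -20 (A = 4*(-5) = -20)
u(T, t) = 90*t (u(T, t) = 0 + (15*6)*t = 0 + 90*t = 90*t)
Y(K, s) = 6*K + 6*K*s (Y(K, s) = 6*(K + K*s) = 6*K + 6*K*s)
b = -120377 (b = -4931 + 6*(-71)*(1 + 90*3) = -4931 + 6*(-71)*(1 + 270) = -4931 + 6*(-71)*271 = -4931 - 115446 = -120377)
b*45 = -120377*45 = -5416965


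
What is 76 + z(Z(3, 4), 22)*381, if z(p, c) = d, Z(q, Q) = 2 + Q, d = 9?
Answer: 3505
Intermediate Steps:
z(p, c) = 9
76 + z(Z(3, 4), 22)*381 = 76 + 9*381 = 76 + 3429 = 3505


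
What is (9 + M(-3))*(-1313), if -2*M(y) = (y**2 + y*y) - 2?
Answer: -1313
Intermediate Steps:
M(y) = 1 - y**2 (M(y) = -((y**2 + y*y) - 2)/2 = -((y**2 + y**2) - 2)/2 = -(2*y**2 - 2)/2 = -(-2 + 2*y**2)/2 = 1 - y**2)
(9 + M(-3))*(-1313) = (9 + (1 - 1*(-3)**2))*(-1313) = (9 + (1 - 1*9))*(-1313) = (9 + (1 - 9))*(-1313) = (9 - 8)*(-1313) = 1*(-1313) = -1313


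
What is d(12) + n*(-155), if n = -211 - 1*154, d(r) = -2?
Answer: 56573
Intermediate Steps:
n = -365 (n = -211 - 154 = -365)
d(12) + n*(-155) = -2 - 365*(-155) = -2 + 56575 = 56573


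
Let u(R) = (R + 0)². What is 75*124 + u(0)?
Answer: 9300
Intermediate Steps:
u(R) = R²
75*124 + u(0) = 75*124 + 0² = 9300 + 0 = 9300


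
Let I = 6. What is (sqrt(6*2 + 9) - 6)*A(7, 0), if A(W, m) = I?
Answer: -36 + 6*sqrt(21) ≈ -8.5045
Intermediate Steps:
A(W, m) = 6
(sqrt(6*2 + 9) - 6)*A(7, 0) = (sqrt(6*2 + 9) - 6)*6 = (sqrt(12 + 9) - 6)*6 = (sqrt(21) - 6)*6 = (-6 + sqrt(21))*6 = -36 + 6*sqrt(21)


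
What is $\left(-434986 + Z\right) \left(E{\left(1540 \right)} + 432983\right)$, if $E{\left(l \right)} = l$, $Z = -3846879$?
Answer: $-1860568825395$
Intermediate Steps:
$\left(-434986 + Z\right) \left(E{\left(1540 \right)} + 432983\right) = \left(-434986 - 3846879\right) \left(1540 + 432983\right) = \left(-4281865\right) 434523 = -1860568825395$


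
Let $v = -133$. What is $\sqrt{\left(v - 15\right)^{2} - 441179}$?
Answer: $5 i \sqrt{16771} \approx 647.51 i$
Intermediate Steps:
$\sqrt{\left(v - 15\right)^{2} - 441179} = \sqrt{\left(-133 - 15\right)^{2} - 441179} = \sqrt{\left(-148\right)^{2} - 441179} = \sqrt{21904 - 441179} = \sqrt{-419275} = 5 i \sqrt{16771}$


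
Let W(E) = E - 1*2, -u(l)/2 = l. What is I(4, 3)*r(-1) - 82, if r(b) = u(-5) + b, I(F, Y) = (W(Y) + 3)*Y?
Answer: 26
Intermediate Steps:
u(l) = -2*l
W(E) = -2 + E (W(E) = E - 2 = -2 + E)
I(F, Y) = Y*(1 + Y) (I(F, Y) = ((-2 + Y) + 3)*Y = (1 + Y)*Y = Y*(1 + Y))
r(b) = 10 + b (r(b) = -2*(-5) + b = 10 + b)
I(4, 3)*r(-1) - 82 = (3*(1 + 3))*(10 - 1) - 82 = (3*4)*9 - 82 = 12*9 - 82 = 108 - 82 = 26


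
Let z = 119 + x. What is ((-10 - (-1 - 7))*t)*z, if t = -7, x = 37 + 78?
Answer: 3276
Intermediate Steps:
x = 115
z = 234 (z = 119 + 115 = 234)
((-10 - (-1 - 7))*t)*z = ((-10 - (-1 - 7))*(-7))*234 = ((-10 - 1*(-8))*(-7))*234 = ((-10 + 8)*(-7))*234 = -2*(-7)*234 = 14*234 = 3276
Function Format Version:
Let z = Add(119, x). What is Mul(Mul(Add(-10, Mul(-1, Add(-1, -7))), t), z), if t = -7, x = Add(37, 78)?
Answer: 3276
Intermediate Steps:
x = 115
z = 234 (z = Add(119, 115) = 234)
Mul(Mul(Add(-10, Mul(-1, Add(-1, -7))), t), z) = Mul(Mul(Add(-10, Mul(-1, Add(-1, -7))), -7), 234) = Mul(Mul(Add(-10, Mul(-1, -8)), -7), 234) = Mul(Mul(Add(-10, 8), -7), 234) = Mul(Mul(-2, -7), 234) = Mul(14, 234) = 3276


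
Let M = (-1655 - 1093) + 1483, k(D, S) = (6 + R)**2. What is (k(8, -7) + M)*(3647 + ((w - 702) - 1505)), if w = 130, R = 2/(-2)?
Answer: -1946800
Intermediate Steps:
R = -1 (R = 2*(-1/2) = -1)
k(D, S) = 25 (k(D, S) = (6 - 1)**2 = 5**2 = 25)
M = -1265 (M = -2748 + 1483 = -1265)
(k(8, -7) + M)*(3647 + ((w - 702) - 1505)) = (25 - 1265)*(3647 + ((130 - 702) - 1505)) = -1240*(3647 + (-572 - 1505)) = -1240*(3647 - 2077) = -1240*1570 = -1946800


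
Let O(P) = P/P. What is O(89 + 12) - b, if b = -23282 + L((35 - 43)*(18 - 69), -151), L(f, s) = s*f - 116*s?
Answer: 67375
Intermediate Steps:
L(f, s) = -116*s + f*s (L(f, s) = f*s - 116*s = -116*s + f*s)
O(P) = 1
b = -67374 (b = -23282 - 151*(-116 + (35 - 43)*(18 - 69)) = -23282 - 151*(-116 - 8*(-51)) = -23282 - 151*(-116 + 408) = -23282 - 151*292 = -23282 - 44092 = -67374)
O(89 + 12) - b = 1 - 1*(-67374) = 1 + 67374 = 67375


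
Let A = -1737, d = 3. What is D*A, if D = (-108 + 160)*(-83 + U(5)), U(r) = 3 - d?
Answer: 7496892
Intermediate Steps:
U(r) = 0 (U(r) = 3 - 1*3 = 3 - 3 = 0)
D = -4316 (D = (-108 + 160)*(-83 + 0) = 52*(-83) = -4316)
D*A = -4316*(-1737) = 7496892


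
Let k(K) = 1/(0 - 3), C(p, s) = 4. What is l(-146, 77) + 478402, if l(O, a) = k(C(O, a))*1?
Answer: 1435205/3 ≈ 4.7840e+5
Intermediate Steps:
k(K) = -⅓ (k(K) = 1/(-3) = -⅓)
l(O, a) = -⅓ (l(O, a) = -⅓*1 = -⅓)
l(-146, 77) + 478402 = -⅓ + 478402 = 1435205/3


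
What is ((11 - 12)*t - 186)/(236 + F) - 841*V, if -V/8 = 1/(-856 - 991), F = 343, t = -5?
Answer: -4229819/1069413 ≈ -3.9553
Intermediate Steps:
V = 8/1847 (V = -8/(-856 - 991) = -8/(-1847) = -8*(-1/1847) = 8/1847 ≈ 0.0043314)
((11 - 12)*t - 186)/(236 + F) - 841*V = ((11 - 12)*(-5) - 186)/(236 + 343) - 841*8/1847 = (-1*(-5) - 186)/579 - 6728/1847 = (5 - 186)*(1/579) - 6728/1847 = -181*1/579 - 6728/1847 = -181/579 - 6728/1847 = -4229819/1069413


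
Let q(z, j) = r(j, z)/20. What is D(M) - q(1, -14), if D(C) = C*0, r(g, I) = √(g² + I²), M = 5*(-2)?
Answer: -√197/20 ≈ -0.70178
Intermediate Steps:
M = -10
r(g, I) = √(I² + g²)
q(z, j) = √(j² + z²)/20 (q(z, j) = √(z² + j²)/20 = √(j² + z²)*(1/20) = √(j² + z²)/20)
D(C) = 0
D(M) - q(1, -14) = 0 - √((-14)² + 1²)/20 = 0 - √(196 + 1)/20 = 0 - √197/20 = -√197/20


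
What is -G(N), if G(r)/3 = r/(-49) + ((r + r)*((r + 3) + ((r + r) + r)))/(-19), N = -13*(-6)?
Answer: 7228026/931 ≈ 7763.7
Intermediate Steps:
N = 78
G(r) = -3*r/49 - 6*r*(3 + 4*r)/19 (G(r) = 3*(r/(-49) + ((r + r)*((r + 3) + ((r + r) + r)))/(-19)) = 3*(r*(-1/49) + ((2*r)*((3 + r) + (2*r + r)))*(-1/19)) = 3*(-r/49 + ((2*r)*((3 + r) + 3*r))*(-1/19)) = 3*(-r/49 + ((2*r)*(3 + 4*r))*(-1/19)) = 3*(-r/49 + (2*r*(3 + 4*r))*(-1/19)) = 3*(-r/49 - 2*r*(3 + 4*r)/19) = -3*r/49 - 6*r*(3 + 4*r)/19)
-G(N) = -(-3)*78*(313 + 392*78)/931 = -(-3)*78*(313 + 30576)/931 = -(-3)*78*30889/931 = -1*(-7228026/931) = 7228026/931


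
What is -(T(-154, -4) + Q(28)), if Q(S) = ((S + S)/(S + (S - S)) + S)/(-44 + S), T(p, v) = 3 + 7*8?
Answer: -457/8 ≈ -57.125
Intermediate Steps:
T(p, v) = 59 (T(p, v) = 3 + 56 = 59)
Q(S) = (2 + S)/(-44 + S) (Q(S) = ((2*S)/(S + 0) + S)/(-44 + S) = ((2*S)/S + S)/(-44 + S) = (2 + S)/(-44 + S))
-(T(-154, -4) + Q(28)) = -(59 + (2 + 28)/(-44 + 28)) = -(59 + 30/(-16)) = -(59 - 1/16*30) = -(59 - 15/8) = -1*457/8 = -457/8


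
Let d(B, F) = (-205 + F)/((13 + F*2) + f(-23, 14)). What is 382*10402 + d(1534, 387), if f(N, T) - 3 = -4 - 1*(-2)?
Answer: 1565584307/394 ≈ 3.9736e+6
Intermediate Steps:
f(N, T) = 1 (f(N, T) = 3 + (-4 - 1*(-2)) = 3 + (-4 + 2) = 3 - 2 = 1)
d(B, F) = (-205 + F)/(14 + 2*F) (d(B, F) = (-205 + F)/((13 + F*2) + 1) = (-205 + F)/((13 + 2*F) + 1) = (-205 + F)/(14 + 2*F))
382*10402 + d(1534, 387) = 382*10402 + (-205 + 387)/(2*(7 + 387)) = 3973564 + (1/2)*182/394 = 3973564 + (1/2)*(1/394)*182 = 3973564 + 91/394 = 1565584307/394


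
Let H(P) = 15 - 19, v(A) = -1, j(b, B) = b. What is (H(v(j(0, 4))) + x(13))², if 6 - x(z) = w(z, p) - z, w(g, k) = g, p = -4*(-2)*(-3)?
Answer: 4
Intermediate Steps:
p = -24 (p = 8*(-3) = -24)
H(P) = -4
x(z) = 6 (x(z) = 6 - (z - z) = 6 - 1*0 = 6 + 0 = 6)
(H(v(j(0, 4))) + x(13))² = (-4 + 6)² = 2² = 4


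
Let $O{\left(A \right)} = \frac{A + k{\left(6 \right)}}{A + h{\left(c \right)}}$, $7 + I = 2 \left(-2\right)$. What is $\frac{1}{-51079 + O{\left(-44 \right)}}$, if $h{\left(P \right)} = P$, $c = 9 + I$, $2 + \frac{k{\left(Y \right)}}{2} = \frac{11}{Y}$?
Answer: $- \frac{138}{7048769} \approx -1.9578 \cdot 10^{-5}$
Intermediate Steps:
$I = -11$ ($I = -7 + 2 \left(-2\right) = -7 - 4 = -11$)
$k{\left(Y \right)} = -4 + \frac{22}{Y}$ ($k{\left(Y \right)} = -4 + 2 \frac{11}{Y} = -4 + \frac{22}{Y}$)
$c = -2$ ($c = 9 - 11 = -2$)
$O{\left(A \right)} = \frac{- \frac{1}{3} + A}{-2 + A}$ ($O{\left(A \right)} = \frac{A - \left(4 - \frac{22}{6}\right)}{A - 2} = \frac{A + \left(-4 + 22 \cdot \frac{1}{6}\right)}{-2 + A} = \frac{A + \left(-4 + \frac{11}{3}\right)}{-2 + A} = \frac{A - \frac{1}{3}}{-2 + A} = \frac{- \frac{1}{3} + A}{-2 + A}$)
$\frac{1}{-51079 + O{\left(-44 \right)}} = \frac{1}{-51079 + \frac{- \frac{1}{3} - 44}{-2 - 44}} = \frac{1}{-51079 + \frac{1}{-46} \left(- \frac{133}{3}\right)} = \frac{1}{-51079 - - \frac{133}{138}} = \frac{1}{-51079 + \frac{133}{138}} = \frac{1}{- \frac{7048769}{138}} = - \frac{138}{7048769}$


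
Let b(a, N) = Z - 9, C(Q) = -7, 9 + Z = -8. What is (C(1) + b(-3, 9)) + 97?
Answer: 64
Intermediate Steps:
Z = -17 (Z = -9 - 8 = -17)
b(a, N) = -26 (b(a, N) = -17 - 9 = -26)
(C(1) + b(-3, 9)) + 97 = (-7 - 26) + 97 = -33 + 97 = 64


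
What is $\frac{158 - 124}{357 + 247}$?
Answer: $\frac{17}{302} \approx 0.056291$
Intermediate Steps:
$\frac{158 - 124}{357 + 247} = \frac{34}{604} = 34 \cdot \frac{1}{604} = \frac{17}{302}$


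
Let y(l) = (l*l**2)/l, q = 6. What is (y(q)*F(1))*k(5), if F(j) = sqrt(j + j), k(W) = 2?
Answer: 72*sqrt(2) ≈ 101.82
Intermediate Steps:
y(l) = l**2 (y(l) = l**3/l = l**2)
F(j) = sqrt(2)*sqrt(j) (F(j) = sqrt(2*j) = sqrt(2)*sqrt(j))
(y(q)*F(1))*k(5) = (6**2*(sqrt(2)*sqrt(1)))*2 = (36*(sqrt(2)*1))*2 = (36*sqrt(2))*2 = 72*sqrt(2)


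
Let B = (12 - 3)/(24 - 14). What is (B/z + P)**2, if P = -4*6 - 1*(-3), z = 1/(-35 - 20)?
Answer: 19881/4 ≈ 4970.3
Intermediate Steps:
B = 9/10 ≈ 0.90000
z = -1/55 (z = 1/(-55) = -1/55 ≈ -0.018182)
P = -21 (P = -24 + 3 = -21)
(B/z + P)**2 = (9/(10*(-1/55)) - 21)**2 = ((9/10)*(-55) - 21)**2 = (-99/2 - 21)**2 = (-141/2)**2 = 19881/4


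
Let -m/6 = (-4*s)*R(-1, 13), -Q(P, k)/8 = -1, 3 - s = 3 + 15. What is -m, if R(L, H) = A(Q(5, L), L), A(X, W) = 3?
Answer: 1080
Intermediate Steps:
s = -15 (s = 3 - (3 + 15) = 3 - 1*18 = 3 - 18 = -15)
Q(P, k) = 8 (Q(P, k) = -8*(-1) = 8)
R(L, H) = 3
m = -1080 (m = -6*(-4*(-15))*3 = -360*3 = -6*180 = -1080)
-m = -1*(-1080) = 1080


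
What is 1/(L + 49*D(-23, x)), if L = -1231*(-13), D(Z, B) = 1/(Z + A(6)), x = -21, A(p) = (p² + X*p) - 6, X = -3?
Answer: 11/175984 ≈ 6.2506e-5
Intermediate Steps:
A(p) = -6 + p² - 3*p (A(p) = (p² - 3*p) - 6 = -6 + p² - 3*p)
D(Z, B) = 1/(12 + Z) (D(Z, B) = 1/(Z + (-6 + 6² - 3*6)) = 1/(Z + (-6 + 36 - 18)) = 1/(Z + 12) = 1/(12 + Z))
L = 16003
1/(L + 49*D(-23, x)) = 1/(16003 + 49/(12 - 23)) = 1/(16003 + 49/(-11)) = 1/(16003 + 49*(-1/11)) = 1/(16003 - 49/11) = 1/(175984/11) = 11/175984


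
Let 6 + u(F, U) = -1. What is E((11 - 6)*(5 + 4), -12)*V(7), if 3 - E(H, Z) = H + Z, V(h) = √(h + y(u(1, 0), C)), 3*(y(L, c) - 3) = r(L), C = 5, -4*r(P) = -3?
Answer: -15*√41 ≈ -96.047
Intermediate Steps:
r(P) = ¾ (r(P) = -¼*(-3) = ¾)
u(F, U) = -7 (u(F, U) = -6 - 1 = -7)
y(L, c) = 13/4 (y(L, c) = 3 + (⅓)*(¾) = 3 + ¼ = 13/4)
V(h) = √(13/4 + h) (V(h) = √(h + 13/4) = √(13/4 + h))
E(H, Z) = 3 - H - Z (E(H, Z) = 3 - (H + Z) = 3 + (-H - Z) = 3 - H - Z)
E((11 - 6)*(5 + 4), -12)*V(7) = (3 - (11 - 6)*(5 + 4) - 1*(-12))*(√(13 + 4*7)/2) = (3 - 5*9 + 12)*(√(13 + 28)/2) = (3 - 1*45 + 12)*(√41/2) = (3 - 45 + 12)*(√41/2) = -15*√41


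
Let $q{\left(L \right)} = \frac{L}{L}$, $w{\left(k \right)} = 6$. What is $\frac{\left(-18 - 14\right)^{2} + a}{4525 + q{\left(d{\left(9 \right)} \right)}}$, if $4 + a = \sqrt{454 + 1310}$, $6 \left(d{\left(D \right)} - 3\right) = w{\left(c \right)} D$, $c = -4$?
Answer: $\frac{531}{2263} \approx 0.23464$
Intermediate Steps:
$d{\left(D \right)} = 3 + D$ ($d{\left(D \right)} = 3 + \frac{6 D}{6} = 3 + D$)
$q{\left(L \right)} = 1$
$a = 38$ ($a = -4 + \sqrt{454 + 1310} = -4 + \sqrt{1764} = -4 + 42 = 38$)
$\frac{\left(-18 - 14\right)^{2} + a}{4525 + q{\left(d{\left(9 \right)} \right)}} = \frac{\left(-18 - 14\right)^{2} + 38}{4525 + 1} = \frac{\left(-32\right)^{2} + 38}{4526} = \left(1024 + 38\right) \frac{1}{4526} = 1062 \cdot \frac{1}{4526} = \frac{531}{2263}$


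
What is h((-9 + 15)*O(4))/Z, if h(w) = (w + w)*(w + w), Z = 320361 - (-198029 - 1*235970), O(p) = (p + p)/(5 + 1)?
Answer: 32/94295 ≈ 0.00033936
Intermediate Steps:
O(p) = p/3 (O(p) = (2*p)/6 = (2*p)*(1/6) = p/3)
Z = 754360 (Z = 320361 - (-198029 - 235970) = 320361 - 1*(-433999) = 320361 + 433999 = 754360)
h(w) = 4*w**2 (h(w) = (2*w)*(2*w) = 4*w**2)
h((-9 + 15)*O(4))/Z = (4*((-9 + 15)*((1/3)*4))**2)/754360 = (4*(6*(4/3))**2)*(1/754360) = (4*8**2)*(1/754360) = (4*64)*(1/754360) = 256*(1/754360) = 32/94295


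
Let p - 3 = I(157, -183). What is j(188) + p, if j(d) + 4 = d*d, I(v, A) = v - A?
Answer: 35683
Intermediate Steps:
j(d) = -4 + d² (j(d) = -4 + d*d = -4 + d²)
p = 343 (p = 3 + (157 - 1*(-183)) = 3 + (157 + 183) = 3 + 340 = 343)
j(188) + p = (-4 + 188²) + 343 = (-4 + 35344) + 343 = 35340 + 343 = 35683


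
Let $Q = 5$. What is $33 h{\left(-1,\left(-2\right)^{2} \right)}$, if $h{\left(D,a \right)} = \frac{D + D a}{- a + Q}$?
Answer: $-165$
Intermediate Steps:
$h{\left(D,a \right)} = \frac{D + D a}{5 - a}$ ($h{\left(D,a \right)} = \frac{D + D a}{- a + 5} = \frac{D + D a}{5 - a}$)
$33 h{\left(-1,\left(-2\right)^{2} \right)} = 33 \left(\left(-1\right) \left(-1\right) \frac{1}{-5 + \left(-2\right)^{2}} \left(1 + \left(-2\right)^{2}\right)\right) = 33 \left(\left(-1\right) \left(-1\right) \frac{1}{-5 + 4} \left(1 + 4\right)\right) = 33 \left(\left(-1\right) \left(-1\right) \frac{1}{-1} \cdot 5\right) = 33 \left(\left(-1\right) \left(-1\right) \left(-1\right) 5\right) = 33 \left(-5\right) = -165$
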